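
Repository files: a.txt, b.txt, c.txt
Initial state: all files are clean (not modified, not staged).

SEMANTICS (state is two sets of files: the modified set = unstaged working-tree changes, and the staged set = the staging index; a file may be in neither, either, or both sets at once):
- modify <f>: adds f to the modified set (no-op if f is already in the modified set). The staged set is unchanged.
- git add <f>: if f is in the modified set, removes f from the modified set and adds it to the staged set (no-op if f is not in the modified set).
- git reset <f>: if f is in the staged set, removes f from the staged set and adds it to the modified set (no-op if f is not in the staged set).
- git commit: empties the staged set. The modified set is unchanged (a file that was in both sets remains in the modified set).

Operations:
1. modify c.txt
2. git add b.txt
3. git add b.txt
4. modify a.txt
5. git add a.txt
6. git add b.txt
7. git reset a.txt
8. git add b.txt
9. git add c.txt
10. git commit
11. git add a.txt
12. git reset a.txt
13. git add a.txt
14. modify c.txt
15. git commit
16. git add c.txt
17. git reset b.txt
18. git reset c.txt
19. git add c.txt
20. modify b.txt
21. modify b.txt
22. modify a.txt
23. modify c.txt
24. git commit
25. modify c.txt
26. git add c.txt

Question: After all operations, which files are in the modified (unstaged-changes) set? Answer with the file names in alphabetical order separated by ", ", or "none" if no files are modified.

After op 1 (modify c.txt): modified={c.txt} staged={none}
After op 2 (git add b.txt): modified={c.txt} staged={none}
After op 3 (git add b.txt): modified={c.txt} staged={none}
After op 4 (modify a.txt): modified={a.txt, c.txt} staged={none}
After op 5 (git add a.txt): modified={c.txt} staged={a.txt}
After op 6 (git add b.txt): modified={c.txt} staged={a.txt}
After op 7 (git reset a.txt): modified={a.txt, c.txt} staged={none}
After op 8 (git add b.txt): modified={a.txt, c.txt} staged={none}
After op 9 (git add c.txt): modified={a.txt} staged={c.txt}
After op 10 (git commit): modified={a.txt} staged={none}
After op 11 (git add a.txt): modified={none} staged={a.txt}
After op 12 (git reset a.txt): modified={a.txt} staged={none}
After op 13 (git add a.txt): modified={none} staged={a.txt}
After op 14 (modify c.txt): modified={c.txt} staged={a.txt}
After op 15 (git commit): modified={c.txt} staged={none}
After op 16 (git add c.txt): modified={none} staged={c.txt}
After op 17 (git reset b.txt): modified={none} staged={c.txt}
After op 18 (git reset c.txt): modified={c.txt} staged={none}
After op 19 (git add c.txt): modified={none} staged={c.txt}
After op 20 (modify b.txt): modified={b.txt} staged={c.txt}
After op 21 (modify b.txt): modified={b.txt} staged={c.txt}
After op 22 (modify a.txt): modified={a.txt, b.txt} staged={c.txt}
After op 23 (modify c.txt): modified={a.txt, b.txt, c.txt} staged={c.txt}
After op 24 (git commit): modified={a.txt, b.txt, c.txt} staged={none}
After op 25 (modify c.txt): modified={a.txt, b.txt, c.txt} staged={none}
After op 26 (git add c.txt): modified={a.txt, b.txt} staged={c.txt}

Answer: a.txt, b.txt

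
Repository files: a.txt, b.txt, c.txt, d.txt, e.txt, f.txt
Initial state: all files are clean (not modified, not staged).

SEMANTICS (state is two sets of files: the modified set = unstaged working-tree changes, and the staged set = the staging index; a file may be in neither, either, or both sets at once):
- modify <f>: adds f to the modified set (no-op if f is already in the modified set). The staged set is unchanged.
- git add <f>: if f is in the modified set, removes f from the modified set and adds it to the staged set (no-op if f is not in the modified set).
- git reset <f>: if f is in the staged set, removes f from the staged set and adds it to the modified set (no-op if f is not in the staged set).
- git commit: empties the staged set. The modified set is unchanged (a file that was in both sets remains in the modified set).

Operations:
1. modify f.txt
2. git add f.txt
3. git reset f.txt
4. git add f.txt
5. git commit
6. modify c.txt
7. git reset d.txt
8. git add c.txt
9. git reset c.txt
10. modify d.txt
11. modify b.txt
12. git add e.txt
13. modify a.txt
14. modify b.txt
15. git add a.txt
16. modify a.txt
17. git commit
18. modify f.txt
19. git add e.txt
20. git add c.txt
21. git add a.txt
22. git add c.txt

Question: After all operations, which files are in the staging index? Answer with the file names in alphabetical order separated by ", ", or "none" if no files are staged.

Answer: a.txt, c.txt

Derivation:
After op 1 (modify f.txt): modified={f.txt} staged={none}
After op 2 (git add f.txt): modified={none} staged={f.txt}
After op 3 (git reset f.txt): modified={f.txt} staged={none}
After op 4 (git add f.txt): modified={none} staged={f.txt}
After op 5 (git commit): modified={none} staged={none}
After op 6 (modify c.txt): modified={c.txt} staged={none}
After op 7 (git reset d.txt): modified={c.txt} staged={none}
After op 8 (git add c.txt): modified={none} staged={c.txt}
After op 9 (git reset c.txt): modified={c.txt} staged={none}
After op 10 (modify d.txt): modified={c.txt, d.txt} staged={none}
After op 11 (modify b.txt): modified={b.txt, c.txt, d.txt} staged={none}
After op 12 (git add e.txt): modified={b.txt, c.txt, d.txt} staged={none}
After op 13 (modify a.txt): modified={a.txt, b.txt, c.txt, d.txt} staged={none}
After op 14 (modify b.txt): modified={a.txt, b.txt, c.txt, d.txt} staged={none}
After op 15 (git add a.txt): modified={b.txt, c.txt, d.txt} staged={a.txt}
After op 16 (modify a.txt): modified={a.txt, b.txt, c.txt, d.txt} staged={a.txt}
After op 17 (git commit): modified={a.txt, b.txt, c.txt, d.txt} staged={none}
After op 18 (modify f.txt): modified={a.txt, b.txt, c.txt, d.txt, f.txt} staged={none}
After op 19 (git add e.txt): modified={a.txt, b.txt, c.txt, d.txt, f.txt} staged={none}
After op 20 (git add c.txt): modified={a.txt, b.txt, d.txt, f.txt} staged={c.txt}
After op 21 (git add a.txt): modified={b.txt, d.txt, f.txt} staged={a.txt, c.txt}
After op 22 (git add c.txt): modified={b.txt, d.txt, f.txt} staged={a.txt, c.txt}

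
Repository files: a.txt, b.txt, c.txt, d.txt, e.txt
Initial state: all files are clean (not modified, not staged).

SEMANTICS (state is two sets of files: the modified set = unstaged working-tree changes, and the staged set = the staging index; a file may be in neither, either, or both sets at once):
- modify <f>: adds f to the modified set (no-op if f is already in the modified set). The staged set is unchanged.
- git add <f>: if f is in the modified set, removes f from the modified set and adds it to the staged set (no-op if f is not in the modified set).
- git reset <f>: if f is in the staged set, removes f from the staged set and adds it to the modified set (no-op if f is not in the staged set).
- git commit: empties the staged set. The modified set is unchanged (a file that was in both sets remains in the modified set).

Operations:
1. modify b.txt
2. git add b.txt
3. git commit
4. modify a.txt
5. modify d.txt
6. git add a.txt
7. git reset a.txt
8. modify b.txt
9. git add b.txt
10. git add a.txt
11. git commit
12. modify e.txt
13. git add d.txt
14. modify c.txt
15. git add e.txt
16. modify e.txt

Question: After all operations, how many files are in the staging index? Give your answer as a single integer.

After op 1 (modify b.txt): modified={b.txt} staged={none}
After op 2 (git add b.txt): modified={none} staged={b.txt}
After op 3 (git commit): modified={none} staged={none}
After op 4 (modify a.txt): modified={a.txt} staged={none}
After op 5 (modify d.txt): modified={a.txt, d.txt} staged={none}
After op 6 (git add a.txt): modified={d.txt} staged={a.txt}
After op 7 (git reset a.txt): modified={a.txt, d.txt} staged={none}
After op 8 (modify b.txt): modified={a.txt, b.txt, d.txt} staged={none}
After op 9 (git add b.txt): modified={a.txt, d.txt} staged={b.txt}
After op 10 (git add a.txt): modified={d.txt} staged={a.txt, b.txt}
After op 11 (git commit): modified={d.txt} staged={none}
After op 12 (modify e.txt): modified={d.txt, e.txt} staged={none}
After op 13 (git add d.txt): modified={e.txt} staged={d.txt}
After op 14 (modify c.txt): modified={c.txt, e.txt} staged={d.txt}
After op 15 (git add e.txt): modified={c.txt} staged={d.txt, e.txt}
After op 16 (modify e.txt): modified={c.txt, e.txt} staged={d.txt, e.txt}
Final staged set: {d.txt, e.txt} -> count=2

Answer: 2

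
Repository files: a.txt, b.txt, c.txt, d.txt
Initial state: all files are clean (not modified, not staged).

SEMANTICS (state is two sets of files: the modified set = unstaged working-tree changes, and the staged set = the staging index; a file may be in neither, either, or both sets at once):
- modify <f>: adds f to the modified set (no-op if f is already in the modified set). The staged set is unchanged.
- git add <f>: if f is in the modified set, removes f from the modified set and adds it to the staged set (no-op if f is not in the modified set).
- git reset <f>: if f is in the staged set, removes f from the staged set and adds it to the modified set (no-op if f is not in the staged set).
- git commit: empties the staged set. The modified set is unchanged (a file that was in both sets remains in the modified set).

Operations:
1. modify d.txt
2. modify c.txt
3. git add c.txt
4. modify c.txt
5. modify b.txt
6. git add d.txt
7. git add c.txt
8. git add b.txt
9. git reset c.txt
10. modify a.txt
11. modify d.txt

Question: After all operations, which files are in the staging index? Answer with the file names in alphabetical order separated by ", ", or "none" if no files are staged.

Answer: b.txt, d.txt

Derivation:
After op 1 (modify d.txt): modified={d.txt} staged={none}
After op 2 (modify c.txt): modified={c.txt, d.txt} staged={none}
After op 3 (git add c.txt): modified={d.txt} staged={c.txt}
After op 4 (modify c.txt): modified={c.txt, d.txt} staged={c.txt}
After op 5 (modify b.txt): modified={b.txt, c.txt, d.txt} staged={c.txt}
After op 6 (git add d.txt): modified={b.txt, c.txt} staged={c.txt, d.txt}
After op 7 (git add c.txt): modified={b.txt} staged={c.txt, d.txt}
After op 8 (git add b.txt): modified={none} staged={b.txt, c.txt, d.txt}
After op 9 (git reset c.txt): modified={c.txt} staged={b.txt, d.txt}
After op 10 (modify a.txt): modified={a.txt, c.txt} staged={b.txt, d.txt}
After op 11 (modify d.txt): modified={a.txt, c.txt, d.txt} staged={b.txt, d.txt}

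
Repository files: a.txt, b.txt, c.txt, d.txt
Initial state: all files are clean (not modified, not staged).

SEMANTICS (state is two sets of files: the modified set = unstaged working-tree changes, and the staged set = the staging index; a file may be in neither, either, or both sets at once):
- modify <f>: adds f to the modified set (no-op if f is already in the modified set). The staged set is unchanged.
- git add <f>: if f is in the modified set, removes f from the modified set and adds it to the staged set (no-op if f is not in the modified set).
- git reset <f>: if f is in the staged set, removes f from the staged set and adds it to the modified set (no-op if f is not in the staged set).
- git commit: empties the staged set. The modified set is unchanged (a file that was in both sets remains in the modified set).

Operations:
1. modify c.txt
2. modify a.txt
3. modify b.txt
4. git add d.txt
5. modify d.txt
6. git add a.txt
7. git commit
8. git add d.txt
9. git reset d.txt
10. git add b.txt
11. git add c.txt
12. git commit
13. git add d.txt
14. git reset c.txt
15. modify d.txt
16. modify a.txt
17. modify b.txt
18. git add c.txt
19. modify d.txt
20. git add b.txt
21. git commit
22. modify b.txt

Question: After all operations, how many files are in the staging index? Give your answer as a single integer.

Answer: 0

Derivation:
After op 1 (modify c.txt): modified={c.txt} staged={none}
After op 2 (modify a.txt): modified={a.txt, c.txt} staged={none}
After op 3 (modify b.txt): modified={a.txt, b.txt, c.txt} staged={none}
After op 4 (git add d.txt): modified={a.txt, b.txt, c.txt} staged={none}
After op 5 (modify d.txt): modified={a.txt, b.txt, c.txt, d.txt} staged={none}
After op 6 (git add a.txt): modified={b.txt, c.txt, d.txt} staged={a.txt}
After op 7 (git commit): modified={b.txt, c.txt, d.txt} staged={none}
After op 8 (git add d.txt): modified={b.txt, c.txt} staged={d.txt}
After op 9 (git reset d.txt): modified={b.txt, c.txt, d.txt} staged={none}
After op 10 (git add b.txt): modified={c.txt, d.txt} staged={b.txt}
After op 11 (git add c.txt): modified={d.txt} staged={b.txt, c.txt}
After op 12 (git commit): modified={d.txt} staged={none}
After op 13 (git add d.txt): modified={none} staged={d.txt}
After op 14 (git reset c.txt): modified={none} staged={d.txt}
After op 15 (modify d.txt): modified={d.txt} staged={d.txt}
After op 16 (modify a.txt): modified={a.txt, d.txt} staged={d.txt}
After op 17 (modify b.txt): modified={a.txt, b.txt, d.txt} staged={d.txt}
After op 18 (git add c.txt): modified={a.txt, b.txt, d.txt} staged={d.txt}
After op 19 (modify d.txt): modified={a.txt, b.txt, d.txt} staged={d.txt}
After op 20 (git add b.txt): modified={a.txt, d.txt} staged={b.txt, d.txt}
After op 21 (git commit): modified={a.txt, d.txt} staged={none}
After op 22 (modify b.txt): modified={a.txt, b.txt, d.txt} staged={none}
Final staged set: {none} -> count=0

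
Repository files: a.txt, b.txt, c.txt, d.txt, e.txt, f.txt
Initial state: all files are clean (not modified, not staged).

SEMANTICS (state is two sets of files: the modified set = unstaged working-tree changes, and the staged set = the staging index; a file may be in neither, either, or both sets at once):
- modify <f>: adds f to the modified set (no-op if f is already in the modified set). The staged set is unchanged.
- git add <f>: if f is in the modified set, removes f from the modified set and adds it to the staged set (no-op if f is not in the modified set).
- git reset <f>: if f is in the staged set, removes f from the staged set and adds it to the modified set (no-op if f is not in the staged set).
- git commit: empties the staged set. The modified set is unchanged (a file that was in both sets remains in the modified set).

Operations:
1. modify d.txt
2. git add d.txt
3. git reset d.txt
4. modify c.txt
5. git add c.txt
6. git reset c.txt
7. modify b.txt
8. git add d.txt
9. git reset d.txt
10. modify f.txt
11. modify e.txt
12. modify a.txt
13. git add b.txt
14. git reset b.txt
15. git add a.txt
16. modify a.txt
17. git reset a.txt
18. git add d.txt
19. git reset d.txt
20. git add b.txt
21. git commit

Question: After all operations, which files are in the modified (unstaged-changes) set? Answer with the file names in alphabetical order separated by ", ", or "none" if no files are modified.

Answer: a.txt, c.txt, d.txt, e.txt, f.txt

Derivation:
After op 1 (modify d.txt): modified={d.txt} staged={none}
After op 2 (git add d.txt): modified={none} staged={d.txt}
After op 3 (git reset d.txt): modified={d.txt} staged={none}
After op 4 (modify c.txt): modified={c.txt, d.txt} staged={none}
After op 5 (git add c.txt): modified={d.txt} staged={c.txt}
After op 6 (git reset c.txt): modified={c.txt, d.txt} staged={none}
After op 7 (modify b.txt): modified={b.txt, c.txt, d.txt} staged={none}
After op 8 (git add d.txt): modified={b.txt, c.txt} staged={d.txt}
After op 9 (git reset d.txt): modified={b.txt, c.txt, d.txt} staged={none}
After op 10 (modify f.txt): modified={b.txt, c.txt, d.txt, f.txt} staged={none}
After op 11 (modify e.txt): modified={b.txt, c.txt, d.txt, e.txt, f.txt} staged={none}
After op 12 (modify a.txt): modified={a.txt, b.txt, c.txt, d.txt, e.txt, f.txt} staged={none}
After op 13 (git add b.txt): modified={a.txt, c.txt, d.txt, e.txt, f.txt} staged={b.txt}
After op 14 (git reset b.txt): modified={a.txt, b.txt, c.txt, d.txt, e.txt, f.txt} staged={none}
After op 15 (git add a.txt): modified={b.txt, c.txt, d.txt, e.txt, f.txt} staged={a.txt}
After op 16 (modify a.txt): modified={a.txt, b.txt, c.txt, d.txt, e.txt, f.txt} staged={a.txt}
After op 17 (git reset a.txt): modified={a.txt, b.txt, c.txt, d.txt, e.txt, f.txt} staged={none}
After op 18 (git add d.txt): modified={a.txt, b.txt, c.txt, e.txt, f.txt} staged={d.txt}
After op 19 (git reset d.txt): modified={a.txt, b.txt, c.txt, d.txt, e.txt, f.txt} staged={none}
After op 20 (git add b.txt): modified={a.txt, c.txt, d.txt, e.txt, f.txt} staged={b.txt}
After op 21 (git commit): modified={a.txt, c.txt, d.txt, e.txt, f.txt} staged={none}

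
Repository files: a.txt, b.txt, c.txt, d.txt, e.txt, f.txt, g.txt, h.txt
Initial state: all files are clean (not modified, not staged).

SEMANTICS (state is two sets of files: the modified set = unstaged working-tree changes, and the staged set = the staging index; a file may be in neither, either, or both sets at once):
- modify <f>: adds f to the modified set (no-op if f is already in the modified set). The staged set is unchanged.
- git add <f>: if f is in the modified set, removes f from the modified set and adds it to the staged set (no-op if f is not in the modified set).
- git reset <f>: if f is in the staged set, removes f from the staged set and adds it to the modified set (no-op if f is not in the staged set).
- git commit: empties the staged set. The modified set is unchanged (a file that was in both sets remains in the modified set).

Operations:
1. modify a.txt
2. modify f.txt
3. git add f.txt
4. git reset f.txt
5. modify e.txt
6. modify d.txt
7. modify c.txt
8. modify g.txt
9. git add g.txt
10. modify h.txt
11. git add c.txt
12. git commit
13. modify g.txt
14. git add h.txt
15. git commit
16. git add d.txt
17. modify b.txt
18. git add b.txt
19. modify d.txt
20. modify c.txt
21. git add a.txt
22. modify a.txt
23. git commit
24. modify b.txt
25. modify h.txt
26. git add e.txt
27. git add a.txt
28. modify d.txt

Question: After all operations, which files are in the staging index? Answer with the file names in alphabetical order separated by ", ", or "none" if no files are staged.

Answer: a.txt, e.txt

Derivation:
After op 1 (modify a.txt): modified={a.txt} staged={none}
After op 2 (modify f.txt): modified={a.txt, f.txt} staged={none}
After op 3 (git add f.txt): modified={a.txt} staged={f.txt}
After op 4 (git reset f.txt): modified={a.txt, f.txt} staged={none}
After op 5 (modify e.txt): modified={a.txt, e.txt, f.txt} staged={none}
After op 6 (modify d.txt): modified={a.txt, d.txt, e.txt, f.txt} staged={none}
After op 7 (modify c.txt): modified={a.txt, c.txt, d.txt, e.txt, f.txt} staged={none}
After op 8 (modify g.txt): modified={a.txt, c.txt, d.txt, e.txt, f.txt, g.txt} staged={none}
After op 9 (git add g.txt): modified={a.txt, c.txt, d.txt, e.txt, f.txt} staged={g.txt}
After op 10 (modify h.txt): modified={a.txt, c.txt, d.txt, e.txt, f.txt, h.txt} staged={g.txt}
After op 11 (git add c.txt): modified={a.txt, d.txt, e.txt, f.txt, h.txt} staged={c.txt, g.txt}
After op 12 (git commit): modified={a.txt, d.txt, e.txt, f.txt, h.txt} staged={none}
After op 13 (modify g.txt): modified={a.txt, d.txt, e.txt, f.txt, g.txt, h.txt} staged={none}
After op 14 (git add h.txt): modified={a.txt, d.txt, e.txt, f.txt, g.txt} staged={h.txt}
After op 15 (git commit): modified={a.txt, d.txt, e.txt, f.txt, g.txt} staged={none}
After op 16 (git add d.txt): modified={a.txt, e.txt, f.txt, g.txt} staged={d.txt}
After op 17 (modify b.txt): modified={a.txt, b.txt, e.txt, f.txt, g.txt} staged={d.txt}
After op 18 (git add b.txt): modified={a.txt, e.txt, f.txt, g.txt} staged={b.txt, d.txt}
After op 19 (modify d.txt): modified={a.txt, d.txt, e.txt, f.txt, g.txt} staged={b.txt, d.txt}
After op 20 (modify c.txt): modified={a.txt, c.txt, d.txt, e.txt, f.txt, g.txt} staged={b.txt, d.txt}
After op 21 (git add a.txt): modified={c.txt, d.txt, e.txt, f.txt, g.txt} staged={a.txt, b.txt, d.txt}
After op 22 (modify a.txt): modified={a.txt, c.txt, d.txt, e.txt, f.txt, g.txt} staged={a.txt, b.txt, d.txt}
After op 23 (git commit): modified={a.txt, c.txt, d.txt, e.txt, f.txt, g.txt} staged={none}
After op 24 (modify b.txt): modified={a.txt, b.txt, c.txt, d.txt, e.txt, f.txt, g.txt} staged={none}
After op 25 (modify h.txt): modified={a.txt, b.txt, c.txt, d.txt, e.txt, f.txt, g.txt, h.txt} staged={none}
After op 26 (git add e.txt): modified={a.txt, b.txt, c.txt, d.txt, f.txt, g.txt, h.txt} staged={e.txt}
After op 27 (git add a.txt): modified={b.txt, c.txt, d.txt, f.txt, g.txt, h.txt} staged={a.txt, e.txt}
After op 28 (modify d.txt): modified={b.txt, c.txt, d.txt, f.txt, g.txt, h.txt} staged={a.txt, e.txt}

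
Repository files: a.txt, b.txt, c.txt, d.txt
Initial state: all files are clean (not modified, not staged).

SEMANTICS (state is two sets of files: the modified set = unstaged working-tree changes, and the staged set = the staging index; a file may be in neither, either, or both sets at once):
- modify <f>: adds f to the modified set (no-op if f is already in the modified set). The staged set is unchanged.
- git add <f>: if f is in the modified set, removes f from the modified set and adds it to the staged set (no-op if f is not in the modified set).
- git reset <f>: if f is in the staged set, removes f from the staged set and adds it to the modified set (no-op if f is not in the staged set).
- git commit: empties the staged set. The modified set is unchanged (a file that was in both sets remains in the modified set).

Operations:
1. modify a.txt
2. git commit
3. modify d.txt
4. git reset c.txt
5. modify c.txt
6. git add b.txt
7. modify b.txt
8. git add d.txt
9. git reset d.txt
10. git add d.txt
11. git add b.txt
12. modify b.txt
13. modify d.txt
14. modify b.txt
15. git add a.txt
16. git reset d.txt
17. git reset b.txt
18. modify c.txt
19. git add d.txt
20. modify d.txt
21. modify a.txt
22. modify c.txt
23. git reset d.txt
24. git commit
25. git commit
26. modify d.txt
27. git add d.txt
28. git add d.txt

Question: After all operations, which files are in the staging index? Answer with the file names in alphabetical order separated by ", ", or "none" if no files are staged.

After op 1 (modify a.txt): modified={a.txt} staged={none}
After op 2 (git commit): modified={a.txt} staged={none}
After op 3 (modify d.txt): modified={a.txt, d.txt} staged={none}
After op 4 (git reset c.txt): modified={a.txt, d.txt} staged={none}
After op 5 (modify c.txt): modified={a.txt, c.txt, d.txt} staged={none}
After op 6 (git add b.txt): modified={a.txt, c.txt, d.txt} staged={none}
After op 7 (modify b.txt): modified={a.txt, b.txt, c.txt, d.txt} staged={none}
After op 8 (git add d.txt): modified={a.txt, b.txt, c.txt} staged={d.txt}
After op 9 (git reset d.txt): modified={a.txt, b.txt, c.txt, d.txt} staged={none}
After op 10 (git add d.txt): modified={a.txt, b.txt, c.txt} staged={d.txt}
After op 11 (git add b.txt): modified={a.txt, c.txt} staged={b.txt, d.txt}
After op 12 (modify b.txt): modified={a.txt, b.txt, c.txt} staged={b.txt, d.txt}
After op 13 (modify d.txt): modified={a.txt, b.txt, c.txt, d.txt} staged={b.txt, d.txt}
After op 14 (modify b.txt): modified={a.txt, b.txt, c.txt, d.txt} staged={b.txt, d.txt}
After op 15 (git add a.txt): modified={b.txt, c.txt, d.txt} staged={a.txt, b.txt, d.txt}
After op 16 (git reset d.txt): modified={b.txt, c.txt, d.txt} staged={a.txt, b.txt}
After op 17 (git reset b.txt): modified={b.txt, c.txt, d.txt} staged={a.txt}
After op 18 (modify c.txt): modified={b.txt, c.txt, d.txt} staged={a.txt}
After op 19 (git add d.txt): modified={b.txt, c.txt} staged={a.txt, d.txt}
After op 20 (modify d.txt): modified={b.txt, c.txt, d.txt} staged={a.txt, d.txt}
After op 21 (modify a.txt): modified={a.txt, b.txt, c.txt, d.txt} staged={a.txt, d.txt}
After op 22 (modify c.txt): modified={a.txt, b.txt, c.txt, d.txt} staged={a.txt, d.txt}
After op 23 (git reset d.txt): modified={a.txt, b.txt, c.txt, d.txt} staged={a.txt}
After op 24 (git commit): modified={a.txt, b.txt, c.txt, d.txt} staged={none}
After op 25 (git commit): modified={a.txt, b.txt, c.txt, d.txt} staged={none}
After op 26 (modify d.txt): modified={a.txt, b.txt, c.txt, d.txt} staged={none}
After op 27 (git add d.txt): modified={a.txt, b.txt, c.txt} staged={d.txt}
After op 28 (git add d.txt): modified={a.txt, b.txt, c.txt} staged={d.txt}

Answer: d.txt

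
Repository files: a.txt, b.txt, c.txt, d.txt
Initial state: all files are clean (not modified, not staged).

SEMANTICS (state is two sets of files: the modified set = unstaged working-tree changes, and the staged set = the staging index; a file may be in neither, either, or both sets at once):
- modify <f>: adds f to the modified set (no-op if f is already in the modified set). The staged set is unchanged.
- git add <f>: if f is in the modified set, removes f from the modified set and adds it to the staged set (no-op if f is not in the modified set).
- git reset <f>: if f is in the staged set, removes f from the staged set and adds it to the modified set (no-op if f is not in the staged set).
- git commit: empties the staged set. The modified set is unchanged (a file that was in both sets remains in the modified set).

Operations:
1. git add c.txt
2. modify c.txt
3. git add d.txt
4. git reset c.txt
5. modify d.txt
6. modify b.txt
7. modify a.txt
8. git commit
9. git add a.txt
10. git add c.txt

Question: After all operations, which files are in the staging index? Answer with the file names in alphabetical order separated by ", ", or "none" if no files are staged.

Answer: a.txt, c.txt

Derivation:
After op 1 (git add c.txt): modified={none} staged={none}
After op 2 (modify c.txt): modified={c.txt} staged={none}
After op 3 (git add d.txt): modified={c.txt} staged={none}
After op 4 (git reset c.txt): modified={c.txt} staged={none}
After op 5 (modify d.txt): modified={c.txt, d.txt} staged={none}
After op 6 (modify b.txt): modified={b.txt, c.txt, d.txt} staged={none}
After op 7 (modify a.txt): modified={a.txt, b.txt, c.txt, d.txt} staged={none}
After op 8 (git commit): modified={a.txt, b.txt, c.txt, d.txt} staged={none}
After op 9 (git add a.txt): modified={b.txt, c.txt, d.txt} staged={a.txt}
After op 10 (git add c.txt): modified={b.txt, d.txt} staged={a.txt, c.txt}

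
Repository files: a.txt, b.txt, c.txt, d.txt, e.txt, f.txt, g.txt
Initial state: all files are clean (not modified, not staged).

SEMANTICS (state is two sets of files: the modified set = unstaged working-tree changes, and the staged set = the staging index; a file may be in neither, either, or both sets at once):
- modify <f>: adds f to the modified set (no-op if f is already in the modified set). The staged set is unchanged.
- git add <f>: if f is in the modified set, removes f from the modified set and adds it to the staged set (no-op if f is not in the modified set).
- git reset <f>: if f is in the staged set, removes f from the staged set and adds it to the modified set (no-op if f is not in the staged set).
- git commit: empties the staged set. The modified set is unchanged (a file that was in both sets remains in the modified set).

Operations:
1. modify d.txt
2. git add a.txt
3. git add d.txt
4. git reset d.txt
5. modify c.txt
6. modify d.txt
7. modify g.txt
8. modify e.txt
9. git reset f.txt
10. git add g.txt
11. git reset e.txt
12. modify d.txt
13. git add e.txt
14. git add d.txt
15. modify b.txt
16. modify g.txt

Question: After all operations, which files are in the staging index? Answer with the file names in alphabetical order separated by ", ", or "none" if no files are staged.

After op 1 (modify d.txt): modified={d.txt} staged={none}
After op 2 (git add a.txt): modified={d.txt} staged={none}
After op 3 (git add d.txt): modified={none} staged={d.txt}
After op 4 (git reset d.txt): modified={d.txt} staged={none}
After op 5 (modify c.txt): modified={c.txt, d.txt} staged={none}
After op 6 (modify d.txt): modified={c.txt, d.txt} staged={none}
After op 7 (modify g.txt): modified={c.txt, d.txt, g.txt} staged={none}
After op 8 (modify e.txt): modified={c.txt, d.txt, e.txt, g.txt} staged={none}
After op 9 (git reset f.txt): modified={c.txt, d.txt, e.txt, g.txt} staged={none}
After op 10 (git add g.txt): modified={c.txt, d.txt, e.txt} staged={g.txt}
After op 11 (git reset e.txt): modified={c.txt, d.txt, e.txt} staged={g.txt}
After op 12 (modify d.txt): modified={c.txt, d.txt, e.txt} staged={g.txt}
After op 13 (git add e.txt): modified={c.txt, d.txt} staged={e.txt, g.txt}
After op 14 (git add d.txt): modified={c.txt} staged={d.txt, e.txt, g.txt}
After op 15 (modify b.txt): modified={b.txt, c.txt} staged={d.txt, e.txt, g.txt}
After op 16 (modify g.txt): modified={b.txt, c.txt, g.txt} staged={d.txt, e.txt, g.txt}

Answer: d.txt, e.txt, g.txt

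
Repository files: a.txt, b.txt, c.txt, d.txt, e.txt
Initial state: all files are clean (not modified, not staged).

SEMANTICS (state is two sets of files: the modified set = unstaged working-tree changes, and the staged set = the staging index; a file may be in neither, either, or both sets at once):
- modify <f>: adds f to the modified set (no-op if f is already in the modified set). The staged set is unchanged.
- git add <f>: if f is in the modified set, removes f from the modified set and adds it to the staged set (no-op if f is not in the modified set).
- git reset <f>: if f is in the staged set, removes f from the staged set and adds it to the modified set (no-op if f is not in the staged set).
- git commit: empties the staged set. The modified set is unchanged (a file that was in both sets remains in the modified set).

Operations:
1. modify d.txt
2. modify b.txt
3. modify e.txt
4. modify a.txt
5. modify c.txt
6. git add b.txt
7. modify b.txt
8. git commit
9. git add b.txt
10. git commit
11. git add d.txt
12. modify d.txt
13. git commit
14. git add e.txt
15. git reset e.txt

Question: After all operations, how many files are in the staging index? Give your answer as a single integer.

After op 1 (modify d.txt): modified={d.txt} staged={none}
After op 2 (modify b.txt): modified={b.txt, d.txt} staged={none}
After op 3 (modify e.txt): modified={b.txt, d.txt, e.txt} staged={none}
After op 4 (modify a.txt): modified={a.txt, b.txt, d.txt, e.txt} staged={none}
After op 5 (modify c.txt): modified={a.txt, b.txt, c.txt, d.txt, e.txt} staged={none}
After op 6 (git add b.txt): modified={a.txt, c.txt, d.txt, e.txt} staged={b.txt}
After op 7 (modify b.txt): modified={a.txt, b.txt, c.txt, d.txt, e.txt} staged={b.txt}
After op 8 (git commit): modified={a.txt, b.txt, c.txt, d.txt, e.txt} staged={none}
After op 9 (git add b.txt): modified={a.txt, c.txt, d.txt, e.txt} staged={b.txt}
After op 10 (git commit): modified={a.txt, c.txt, d.txt, e.txt} staged={none}
After op 11 (git add d.txt): modified={a.txt, c.txt, e.txt} staged={d.txt}
After op 12 (modify d.txt): modified={a.txt, c.txt, d.txt, e.txt} staged={d.txt}
After op 13 (git commit): modified={a.txt, c.txt, d.txt, e.txt} staged={none}
After op 14 (git add e.txt): modified={a.txt, c.txt, d.txt} staged={e.txt}
After op 15 (git reset e.txt): modified={a.txt, c.txt, d.txt, e.txt} staged={none}
Final staged set: {none} -> count=0

Answer: 0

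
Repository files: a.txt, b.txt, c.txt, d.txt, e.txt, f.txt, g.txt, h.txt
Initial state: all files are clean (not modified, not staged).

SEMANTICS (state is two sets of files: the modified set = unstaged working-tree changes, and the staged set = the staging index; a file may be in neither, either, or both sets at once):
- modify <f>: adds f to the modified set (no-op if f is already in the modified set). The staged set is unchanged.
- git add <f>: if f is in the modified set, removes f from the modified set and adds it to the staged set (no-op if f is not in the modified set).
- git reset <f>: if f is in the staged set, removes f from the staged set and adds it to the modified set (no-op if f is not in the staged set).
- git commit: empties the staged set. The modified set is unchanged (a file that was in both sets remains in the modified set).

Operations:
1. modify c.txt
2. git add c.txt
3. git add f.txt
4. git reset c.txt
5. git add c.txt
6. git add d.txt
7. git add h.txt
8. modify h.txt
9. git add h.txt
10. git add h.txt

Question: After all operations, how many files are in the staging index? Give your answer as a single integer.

Answer: 2

Derivation:
After op 1 (modify c.txt): modified={c.txt} staged={none}
After op 2 (git add c.txt): modified={none} staged={c.txt}
After op 3 (git add f.txt): modified={none} staged={c.txt}
After op 4 (git reset c.txt): modified={c.txt} staged={none}
After op 5 (git add c.txt): modified={none} staged={c.txt}
After op 6 (git add d.txt): modified={none} staged={c.txt}
After op 7 (git add h.txt): modified={none} staged={c.txt}
After op 8 (modify h.txt): modified={h.txt} staged={c.txt}
After op 9 (git add h.txt): modified={none} staged={c.txt, h.txt}
After op 10 (git add h.txt): modified={none} staged={c.txt, h.txt}
Final staged set: {c.txt, h.txt} -> count=2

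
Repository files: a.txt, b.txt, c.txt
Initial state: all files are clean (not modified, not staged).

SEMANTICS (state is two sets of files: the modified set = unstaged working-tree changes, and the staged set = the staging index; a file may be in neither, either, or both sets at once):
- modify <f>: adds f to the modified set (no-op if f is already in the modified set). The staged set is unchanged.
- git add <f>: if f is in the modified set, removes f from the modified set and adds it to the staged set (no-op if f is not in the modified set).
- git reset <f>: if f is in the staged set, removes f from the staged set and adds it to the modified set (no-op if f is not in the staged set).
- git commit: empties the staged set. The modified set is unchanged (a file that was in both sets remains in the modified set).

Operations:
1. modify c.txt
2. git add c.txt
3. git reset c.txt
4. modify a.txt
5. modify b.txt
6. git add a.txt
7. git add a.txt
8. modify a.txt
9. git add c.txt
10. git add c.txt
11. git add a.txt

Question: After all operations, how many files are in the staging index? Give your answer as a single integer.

Answer: 2

Derivation:
After op 1 (modify c.txt): modified={c.txt} staged={none}
After op 2 (git add c.txt): modified={none} staged={c.txt}
After op 3 (git reset c.txt): modified={c.txt} staged={none}
After op 4 (modify a.txt): modified={a.txt, c.txt} staged={none}
After op 5 (modify b.txt): modified={a.txt, b.txt, c.txt} staged={none}
After op 6 (git add a.txt): modified={b.txt, c.txt} staged={a.txt}
After op 7 (git add a.txt): modified={b.txt, c.txt} staged={a.txt}
After op 8 (modify a.txt): modified={a.txt, b.txt, c.txt} staged={a.txt}
After op 9 (git add c.txt): modified={a.txt, b.txt} staged={a.txt, c.txt}
After op 10 (git add c.txt): modified={a.txt, b.txt} staged={a.txt, c.txt}
After op 11 (git add a.txt): modified={b.txt} staged={a.txt, c.txt}
Final staged set: {a.txt, c.txt} -> count=2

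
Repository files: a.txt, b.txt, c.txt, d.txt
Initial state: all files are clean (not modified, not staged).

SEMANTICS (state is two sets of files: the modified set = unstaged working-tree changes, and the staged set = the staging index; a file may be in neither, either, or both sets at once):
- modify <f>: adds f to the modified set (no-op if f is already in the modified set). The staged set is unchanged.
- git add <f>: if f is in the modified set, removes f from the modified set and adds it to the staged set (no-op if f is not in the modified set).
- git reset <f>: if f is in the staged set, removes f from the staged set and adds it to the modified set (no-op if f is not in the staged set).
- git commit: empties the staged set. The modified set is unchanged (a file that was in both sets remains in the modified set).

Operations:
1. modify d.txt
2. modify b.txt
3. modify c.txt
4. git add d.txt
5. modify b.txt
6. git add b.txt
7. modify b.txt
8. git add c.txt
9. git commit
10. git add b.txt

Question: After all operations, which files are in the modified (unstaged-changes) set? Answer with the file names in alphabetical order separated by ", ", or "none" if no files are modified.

Answer: none

Derivation:
After op 1 (modify d.txt): modified={d.txt} staged={none}
After op 2 (modify b.txt): modified={b.txt, d.txt} staged={none}
After op 3 (modify c.txt): modified={b.txt, c.txt, d.txt} staged={none}
After op 4 (git add d.txt): modified={b.txt, c.txt} staged={d.txt}
After op 5 (modify b.txt): modified={b.txt, c.txt} staged={d.txt}
After op 6 (git add b.txt): modified={c.txt} staged={b.txt, d.txt}
After op 7 (modify b.txt): modified={b.txt, c.txt} staged={b.txt, d.txt}
After op 8 (git add c.txt): modified={b.txt} staged={b.txt, c.txt, d.txt}
After op 9 (git commit): modified={b.txt} staged={none}
After op 10 (git add b.txt): modified={none} staged={b.txt}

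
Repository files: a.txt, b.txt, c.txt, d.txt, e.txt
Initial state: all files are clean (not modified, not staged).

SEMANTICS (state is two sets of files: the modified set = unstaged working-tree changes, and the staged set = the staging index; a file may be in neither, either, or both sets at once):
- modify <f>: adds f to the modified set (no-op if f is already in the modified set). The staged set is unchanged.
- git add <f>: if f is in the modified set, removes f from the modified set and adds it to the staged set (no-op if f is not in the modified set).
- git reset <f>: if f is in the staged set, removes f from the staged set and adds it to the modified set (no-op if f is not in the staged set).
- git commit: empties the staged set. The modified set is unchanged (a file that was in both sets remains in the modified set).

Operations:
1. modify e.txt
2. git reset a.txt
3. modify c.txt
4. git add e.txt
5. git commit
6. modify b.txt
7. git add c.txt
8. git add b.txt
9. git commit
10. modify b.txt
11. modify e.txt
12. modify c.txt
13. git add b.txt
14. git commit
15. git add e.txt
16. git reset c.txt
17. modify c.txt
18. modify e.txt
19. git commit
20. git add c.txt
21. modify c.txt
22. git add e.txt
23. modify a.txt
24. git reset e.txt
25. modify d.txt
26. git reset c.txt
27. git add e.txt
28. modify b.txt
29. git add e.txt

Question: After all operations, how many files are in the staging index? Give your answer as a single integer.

Answer: 1

Derivation:
After op 1 (modify e.txt): modified={e.txt} staged={none}
After op 2 (git reset a.txt): modified={e.txt} staged={none}
After op 3 (modify c.txt): modified={c.txt, e.txt} staged={none}
After op 4 (git add e.txt): modified={c.txt} staged={e.txt}
After op 5 (git commit): modified={c.txt} staged={none}
After op 6 (modify b.txt): modified={b.txt, c.txt} staged={none}
After op 7 (git add c.txt): modified={b.txt} staged={c.txt}
After op 8 (git add b.txt): modified={none} staged={b.txt, c.txt}
After op 9 (git commit): modified={none} staged={none}
After op 10 (modify b.txt): modified={b.txt} staged={none}
After op 11 (modify e.txt): modified={b.txt, e.txt} staged={none}
After op 12 (modify c.txt): modified={b.txt, c.txt, e.txt} staged={none}
After op 13 (git add b.txt): modified={c.txt, e.txt} staged={b.txt}
After op 14 (git commit): modified={c.txt, e.txt} staged={none}
After op 15 (git add e.txt): modified={c.txt} staged={e.txt}
After op 16 (git reset c.txt): modified={c.txt} staged={e.txt}
After op 17 (modify c.txt): modified={c.txt} staged={e.txt}
After op 18 (modify e.txt): modified={c.txt, e.txt} staged={e.txt}
After op 19 (git commit): modified={c.txt, e.txt} staged={none}
After op 20 (git add c.txt): modified={e.txt} staged={c.txt}
After op 21 (modify c.txt): modified={c.txt, e.txt} staged={c.txt}
After op 22 (git add e.txt): modified={c.txt} staged={c.txt, e.txt}
After op 23 (modify a.txt): modified={a.txt, c.txt} staged={c.txt, e.txt}
After op 24 (git reset e.txt): modified={a.txt, c.txt, e.txt} staged={c.txt}
After op 25 (modify d.txt): modified={a.txt, c.txt, d.txt, e.txt} staged={c.txt}
After op 26 (git reset c.txt): modified={a.txt, c.txt, d.txt, e.txt} staged={none}
After op 27 (git add e.txt): modified={a.txt, c.txt, d.txt} staged={e.txt}
After op 28 (modify b.txt): modified={a.txt, b.txt, c.txt, d.txt} staged={e.txt}
After op 29 (git add e.txt): modified={a.txt, b.txt, c.txt, d.txt} staged={e.txt}
Final staged set: {e.txt} -> count=1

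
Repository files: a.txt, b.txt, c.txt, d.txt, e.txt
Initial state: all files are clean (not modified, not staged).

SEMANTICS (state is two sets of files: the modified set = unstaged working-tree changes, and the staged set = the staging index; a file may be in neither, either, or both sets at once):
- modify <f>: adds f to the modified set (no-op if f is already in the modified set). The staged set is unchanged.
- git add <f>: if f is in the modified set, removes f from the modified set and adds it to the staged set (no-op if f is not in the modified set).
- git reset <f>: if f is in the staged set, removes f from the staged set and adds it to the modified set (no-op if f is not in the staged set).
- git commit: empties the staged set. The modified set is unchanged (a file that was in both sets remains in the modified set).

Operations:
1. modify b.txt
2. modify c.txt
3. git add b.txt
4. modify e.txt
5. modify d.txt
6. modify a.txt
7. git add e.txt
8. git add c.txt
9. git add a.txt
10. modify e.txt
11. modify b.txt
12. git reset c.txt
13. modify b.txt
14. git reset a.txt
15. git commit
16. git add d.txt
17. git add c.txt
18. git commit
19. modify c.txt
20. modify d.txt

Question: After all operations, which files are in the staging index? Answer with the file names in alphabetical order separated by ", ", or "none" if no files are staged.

Answer: none

Derivation:
After op 1 (modify b.txt): modified={b.txt} staged={none}
After op 2 (modify c.txt): modified={b.txt, c.txt} staged={none}
After op 3 (git add b.txt): modified={c.txt} staged={b.txt}
After op 4 (modify e.txt): modified={c.txt, e.txt} staged={b.txt}
After op 5 (modify d.txt): modified={c.txt, d.txt, e.txt} staged={b.txt}
After op 6 (modify a.txt): modified={a.txt, c.txt, d.txt, e.txt} staged={b.txt}
After op 7 (git add e.txt): modified={a.txt, c.txt, d.txt} staged={b.txt, e.txt}
After op 8 (git add c.txt): modified={a.txt, d.txt} staged={b.txt, c.txt, e.txt}
After op 9 (git add a.txt): modified={d.txt} staged={a.txt, b.txt, c.txt, e.txt}
After op 10 (modify e.txt): modified={d.txt, e.txt} staged={a.txt, b.txt, c.txt, e.txt}
After op 11 (modify b.txt): modified={b.txt, d.txt, e.txt} staged={a.txt, b.txt, c.txt, e.txt}
After op 12 (git reset c.txt): modified={b.txt, c.txt, d.txt, e.txt} staged={a.txt, b.txt, e.txt}
After op 13 (modify b.txt): modified={b.txt, c.txt, d.txt, e.txt} staged={a.txt, b.txt, e.txt}
After op 14 (git reset a.txt): modified={a.txt, b.txt, c.txt, d.txt, e.txt} staged={b.txt, e.txt}
After op 15 (git commit): modified={a.txt, b.txt, c.txt, d.txt, e.txt} staged={none}
After op 16 (git add d.txt): modified={a.txt, b.txt, c.txt, e.txt} staged={d.txt}
After op 17 (git add c.txt): modified={a.txt, b.txt, e.txt} staged={c.txt, d.txt}
After op 18 (git commit): modified={a.txt, b.txt, e.txt} staged={none}
After op 19 (modify c.txt): modified={a.txt, b.txt, c.txt, e.txt} staged={none}
After op 20 (modify d.txt): modified={a.txt, b.txt, c.txt, d.txt, e.txt} staged={none}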